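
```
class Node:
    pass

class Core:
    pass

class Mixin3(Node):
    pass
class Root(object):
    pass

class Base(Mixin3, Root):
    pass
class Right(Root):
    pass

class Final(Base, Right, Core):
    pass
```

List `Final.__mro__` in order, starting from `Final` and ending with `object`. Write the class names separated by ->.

Final -> Base -> Mixin3 -> Node -> Right -> Root -> Core -> object

L[Final] = Final + merge(L[Base], L[Right], L[Core], [Base Right Core])
  take Base:  [Base Mixin3 Node Root object] + [Right Root object] + [Core object] + [Base Right Core]
  take Mixin3:  [Mixin3 Node Root object] + [Right Root object] + [Core object] + [Right Core]
  take Node:  [Node Root object] + [Right Root object] + [Core object] + [Right Core]
  take Right:  [Root object] + [Right Root object] + [Core object] + [Right Core]
  take Root:  [Root object] + [Root object] + [Core object] + [Core]
  take Core:  [object] + [object] + [Core object] + [Core]
  take object:  [object] + [object] + [object]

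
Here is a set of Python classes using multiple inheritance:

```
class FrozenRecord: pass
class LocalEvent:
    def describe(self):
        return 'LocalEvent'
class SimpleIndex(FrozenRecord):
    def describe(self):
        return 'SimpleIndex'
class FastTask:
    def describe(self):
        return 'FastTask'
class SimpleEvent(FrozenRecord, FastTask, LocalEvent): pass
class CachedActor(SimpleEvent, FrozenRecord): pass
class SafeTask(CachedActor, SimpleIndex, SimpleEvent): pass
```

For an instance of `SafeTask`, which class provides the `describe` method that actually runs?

SimpleIndex

L[SafeTask] = SafeTask + merge(L[CachedActor], L[SimpleIndex], L[SimpleEvent], [CachedActor SimpleIndex SimpleEvent])
  take CachedActor:  [CachedActor SimpleEvent FrozenRecord FastTask LocalEvent object] + [SimpleIndex FrozenRecord object] + [SimpleEvent FrozenRecord FastTask LocalEvent object] + [CachedActor SimpleIndex SimpleEvent]
  take SimpleIndex:  [SimpleEvent FrozenRecord FastTask LocalEvent object] + [SimpleIndex FrozenRecord object] + [SimpleEvent FrozenRecord FastTask LocalEvent object] + [SimpleIndex SimpleEvent]
  take SimpleEvent:  [SimpleEvent FrozenRecord FastTask LocalEvent object] + [FrozenRecord object] + [SimpleEvent FrozenRecord FastTask LocalEvent object] + [SimpleEvent]
  take FrozenRecord:  [FrozenRecord FastTask LocalEvent object] + [FrozenRecord object] + [FrozenRecord FastTask LocalEvent object]
  take FastTask:  [FastTask LocalEvent object] + [object] + [FastTask LocalEvent object]
  take LocalEvent:  [LocalEvent object] + [object] + [LocalEvent object]
  take object:  [object] + [object] + [object]
MRO: SafeTask CachedActor SimpleIndex SimpleEvent FrozenRecord FastTask LocalEvent object
describe is defined in: FastTask, LocalEvent, SimpleIndex. First along the MRO is SimpleIndex.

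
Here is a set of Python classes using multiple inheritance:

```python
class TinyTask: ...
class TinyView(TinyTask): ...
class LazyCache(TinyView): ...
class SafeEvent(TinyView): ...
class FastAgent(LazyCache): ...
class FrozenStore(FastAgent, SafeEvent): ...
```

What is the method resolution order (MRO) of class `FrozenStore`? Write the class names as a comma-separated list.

L[FrozenStore] = FrozenStore + merge(L[FastAgent], L[SafeEvent], [FastAgent SafeEvent])
  take FastAgent:  [FastAgent LazyCache TinyView TinyTask object] + [SafeEvent TinyView TinyTask object] + [FastAgent SafeEvent]
  take LazyCache:  [LazyCache TinyView TinyTask object] + [SafeEvent TinyView TinyTask object] + [SafeEvent]
  take SafeEvent:  [TinyView TinyTask object] + [SafeEvent TinyView TinyTask object] + [SafeEvent]
  take TinyView:  [TinyView TinyTask object] + [TinyView TinyTask object]
  take TinyTask:  [TinyTask object] + [TinyTask object]
  take object:  [object] + [object]

FrozenStore, FastAgent, LazyCache, SafeEvent, TinyView, TinyTask, object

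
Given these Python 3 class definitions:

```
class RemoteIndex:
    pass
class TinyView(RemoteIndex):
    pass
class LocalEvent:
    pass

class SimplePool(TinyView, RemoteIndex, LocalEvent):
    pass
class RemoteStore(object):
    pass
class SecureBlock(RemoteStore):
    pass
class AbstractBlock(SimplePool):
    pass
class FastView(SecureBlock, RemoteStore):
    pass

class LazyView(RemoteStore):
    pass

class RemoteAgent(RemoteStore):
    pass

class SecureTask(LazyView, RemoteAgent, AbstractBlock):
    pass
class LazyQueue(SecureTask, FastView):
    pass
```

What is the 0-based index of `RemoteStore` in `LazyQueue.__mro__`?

6

L[LazyQueue] = LazyQueue + merge(L[SecureTask], L[FastView], [SecureTask FastView])
  take SecureTask:  [SecureTask LazyView RemoteAgent RemoteStore AbstractBlock SimplePool TinyView RemoteIndex LocalEvent object] + [FastView SecureBlock RemoteStore object] + [SecureTask FastView]
  take LazyView:  [LazyView RemoteAgent RemoteStore AbstractBlock SimplePool TinyView RemoteIndex LocalEvent object] + [FastView SecureBlock RemoteStore object] + [FastView]
  take RemoteAgent:  [RemoteAgent RemoteStore AbstractBlock SimplePool TinyView RemoteIndex LocalEvent object] + [FastView SecureBlock RemoteStore object] + [FastView]
  take FastView:  [RemoteStore AbstractBlock SimplePool TinyView RemoteIndex LocalEvent object] + [FastView SecureBlock RemoteStore object] + [FastView]
  take SecureBlock:  [RemoteStore AbstractBlock SimplePool TinyView RemoteIndex LocalEvent object] + [SecureBlock RemoteStore object]
  take RemoteStore:  [RemoteStore AbstractBlock SimplePool TinyView RemoteIndex LocalEvent object] + [RemoteStore object]
  take AbstractBlock:  [AbstractBlock SimplePool TinyView RemoteIndex LocalEvent object] + [object]
  take SimplePool:  [SimplePool TinyView RemoteIndex LocalEvent object] + [object]
  take TinyView:  [TinyView RemoteIndex LocalEvent object] + [object]
  take RemoteIndex:  [RemoteIndex LocalEvent object] + [object]
  take LocalEvent:  [LocalEvent object] + [object]
  take object:  [object] + [object]
MRO: LazyQueue SecureTask LazyView RemoteAgent FastView SecureBlock RemoteStore AbstractBlock SimplePool TinyView RemoteIndex LocalEvent object
RemoteStore sits at index 6.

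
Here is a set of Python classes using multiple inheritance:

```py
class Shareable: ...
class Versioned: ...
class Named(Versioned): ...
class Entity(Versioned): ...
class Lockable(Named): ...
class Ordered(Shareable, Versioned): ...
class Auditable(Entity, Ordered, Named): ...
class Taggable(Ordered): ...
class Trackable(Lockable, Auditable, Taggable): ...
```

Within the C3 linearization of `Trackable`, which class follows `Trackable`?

L[Trackable] = Trackable + merge(L[Lockable], L[Auditable], L[Taggable], [Lockable Auditable Taggable])
  take Lockable:  [Lockable Named Versioned object] + [Auditable Entity Ordered Shareable Named Versioned object] + [Taggable Ordered Shareable Versioned object] + [Lockable Auditable Taggable]
  take Auditable:  [Named Versioned object] + [Auditable Entity Ordered Shareable Named Versioned object] + [Taggable Ordered Shareable Versioned object] + [Auditable Taggable]
  take Entity:  [Named Versioned object] + [Entity Ordered Shareable Named Versioned object] + [Taggable Ordered Shareable Versioned object] + [Taggable]
  take Taggable:  [Named Versioned object] + [Ordered Shareable Named Versioned object] + [Taggable Ordered Shareable Versioned object] + [Taggable]
  take Ordered:  [Named Versioned object] + [Ordered Shareable Named Versioned object] + [Ordered Shareable Versioned object]
  take Shareable:  [Named Versioned object] + [Shareable Named Versioned object] + [Shareable Versioned object]
  take Named:  [Named Versioned object] + [Named Versioned object] + [Versioned object]
  take Versioned:  [Versioned object] + [Versioned object] + [Versioned object]
  take object:  [object] + [object] + [object]
MRO: Trackable Lockable Auditable Entity Taggable Ordered Shareable Named Versioned object
Trackable is at position 0; next is Lockable.

Lockable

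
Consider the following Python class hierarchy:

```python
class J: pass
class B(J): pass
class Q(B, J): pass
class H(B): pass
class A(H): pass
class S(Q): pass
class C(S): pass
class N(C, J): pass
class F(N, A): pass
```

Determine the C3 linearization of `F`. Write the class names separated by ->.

L[F] = F + merge(L[N], L[A], [N A])
  take N:  [N C S Q B J object] + [A H B J object] + [N A]
  take C:  [C S Q B J object] + [A H B J object] + [A]
  take S:  [S Q B J object] + [A H B J object] + [A]
  take Q:  [Q B J object] + [A H B J object] + [A]
  take A:  [B J object] + [A H B J object] + [A]
  take H:  [B J object] + [H B J object]
  take B:  [B J object] + [B J object]
  take J:  [J object] + [J object]
  take object:  [object] + [object]

F -> N -> C -> S -> Q -> A -> H -> B -> J -> object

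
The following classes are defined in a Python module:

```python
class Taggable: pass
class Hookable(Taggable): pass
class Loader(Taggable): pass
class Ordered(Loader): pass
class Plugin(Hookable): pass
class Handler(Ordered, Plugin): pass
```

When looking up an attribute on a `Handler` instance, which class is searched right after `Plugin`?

L[Handler] = Handler + merge(L[Ordered], L[Plugin], [Ordered Plugin])
  take Ordered:  [Ordered Loader Taggable object] + [Plugin Hookable Taggable object] + [Ordered Plugin]
  take Loader:  [Loader Taggable object] + [Plugin Hookable Taggable object] + [Plugin]
  take Plugin:  [Taggable object] + [Plugin Hookable Taggable object] + [Plugin]
  take Hookable:  [Taggable object] + [Hookable Taggable object]
  take Taggable:  [Taggable object] + [Taggable object]
  take object:  [object] + [object]
MRO: Handler Ordered Loader Plugin Hookable Taggable object
Plugin is at position 3; next is Hookable.

Hookable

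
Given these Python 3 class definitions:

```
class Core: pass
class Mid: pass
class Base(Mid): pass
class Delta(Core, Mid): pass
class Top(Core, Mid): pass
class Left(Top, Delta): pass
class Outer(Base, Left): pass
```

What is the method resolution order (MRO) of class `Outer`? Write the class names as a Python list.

[Outer, Base, Left, Top, Delta, Core, Mid, object]

L[Outer] = Outer + merge(L[Base], L[Left], [Base Left])
  take Base:  [Base Mid object] + [Left Top Delta Core Mid object] + [Base Left]
  take Left:  [Mid object] + [Left Top Delta Core Mid object] + [Left]
  take Top:  [Mid object] + [Top Delta Core Mid object]
  take Delta:  [Mid object] + [Delta Core Mid object]
  take Core:  [Mid object] + [Core Mid object]
  take Mid:  [Mid object] + [Mid object]
  take object:  [object] + [object]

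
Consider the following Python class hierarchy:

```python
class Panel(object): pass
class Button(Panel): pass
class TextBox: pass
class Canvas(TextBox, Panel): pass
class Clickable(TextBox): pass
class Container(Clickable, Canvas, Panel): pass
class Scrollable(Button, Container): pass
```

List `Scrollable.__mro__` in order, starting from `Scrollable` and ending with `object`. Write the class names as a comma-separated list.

Scrollable, Button, Container, Clickable, Canvas, TextBox, Panel, object

L[Scrollable] = Scrollable + merge(L[Button], L[Container], [Button Container])
  take Button:  [Button Panel object] + [Container Clickable Canvas TextBox Panel object] + [Button Container]
  take Container:  [Panel object] + [Container Clickable Canvas TextBox Panel object] + [Container]
  take Clickable:  [Panel object] + [Clickable Canvas TextBox Panel object]
  take Canvas:  [Panel object] + [Canvas TextBox Panel object]
  take TextBox:  [Panel object] + [TextBox Panel object]
  take Panel:  [Panel object] + [Panel object]
  take object:  [object] + [object]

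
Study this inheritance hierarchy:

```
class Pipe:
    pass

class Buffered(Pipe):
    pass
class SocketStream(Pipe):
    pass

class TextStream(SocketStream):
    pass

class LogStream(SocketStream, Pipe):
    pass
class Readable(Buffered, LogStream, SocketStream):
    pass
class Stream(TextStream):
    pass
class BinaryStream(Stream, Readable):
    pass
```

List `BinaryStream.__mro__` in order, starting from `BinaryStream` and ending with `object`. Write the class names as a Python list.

[BinaryStream, Stream, TextStream, Readable, Buffered, LogStream, SocketStream, Pipe, object]

L[BinaryStream] = BinaryStream + merge(L[Stream], L[Readable], [Stream Readable])
  take Stream:  [Stream TextStream SocketStream Pipe object] + [Readable Buffered LogStream SocketStream Pipe object] + [Stream Readable]
  take TextStream:  [TextStream SocketStream Pipe object] + [Readable Buffered LogStream SocketStream Pipe object] + [Readable]
  take Readable:  [SocketStream Pipe object] + [Readable Buffered LogStream SocketStream Pipe object] + [Readable]
  take Buffered:  [SocketStream Pipe object] + [Buffered LogStream SocketStream Pipe object]
  take LogStream:  [SocketStream Pipe object] + [LogStream SocketStream Pipe object]
  take SocketStream:  [SocketStream Pipe object] + [SocketStream Pipe object]
  take Pipe:  [Pipe object] + [Pipe object]
  take object:  [object] + [object]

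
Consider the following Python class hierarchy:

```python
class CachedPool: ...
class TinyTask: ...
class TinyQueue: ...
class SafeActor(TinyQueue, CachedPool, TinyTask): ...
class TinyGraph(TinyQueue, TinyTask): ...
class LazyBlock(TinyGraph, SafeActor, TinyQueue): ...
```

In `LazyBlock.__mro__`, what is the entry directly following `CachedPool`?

TinyTask

L[LazyBlock] = LazyBlock + merge(L[TinyGraph], L[SafeActor], L[TinyQueue], [TinyGraph SafeActor TinyQueue])
  take TinyGraph:  [TinyGraph TinyQueue TinyTask object] + [SafeActor TinyQueue CachedPool TinyTask object] + [TinyQueue object] + [TinyGraph SafeActor TinyQueue]
  take SafeActor:  [TinyQueue TinyTask object] + [SafeActor TinyQueue CachedPool TinyTask object] + [TinyQueue object] + [SafeActor TinyQueue]
  take TinyQueue:  [TinyQueue TinyTask object] + [TinyQueue CachedPool TinyTask object] + [TinyQueue object] + [TinyQueue]
  take CachedPool:  [TinyTask object] + [CachedPool TinyTask object] + [object]
  take TinyTask:  [TinyTask object] + [TinyTask object] + [object]
  take object:  [object] + [object] + [object]
MRO: LazyBlock TinyGraph SafeActor TinyQueue CachedPool TinyTask object
CachedPool is at position 4; next is TinyTask.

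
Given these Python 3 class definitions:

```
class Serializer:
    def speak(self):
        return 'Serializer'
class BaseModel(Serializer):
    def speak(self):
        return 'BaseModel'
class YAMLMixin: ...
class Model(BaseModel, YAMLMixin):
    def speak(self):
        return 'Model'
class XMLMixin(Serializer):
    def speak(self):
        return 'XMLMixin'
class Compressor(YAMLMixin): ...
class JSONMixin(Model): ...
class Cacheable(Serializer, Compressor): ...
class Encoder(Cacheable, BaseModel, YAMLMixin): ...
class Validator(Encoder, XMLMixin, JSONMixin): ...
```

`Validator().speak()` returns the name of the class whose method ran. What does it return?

XMLMixin

L[Validator] = Validator + merge(L[Encoder], L[XMLMixin], L[JSONMixin], [Encoder XMLMixin JSONMixin])
  take Encoder:  [Encoder Cacheable BaseModel Serializer Compressor YAMLMixin object] + [XMLMixin Serializer object] + [JSONMixin Model BaseModel Serializer YAMLMixin object] + [Encoder XMLMixin JSONMixin]
  take Cacheable:  [Cacheable BaseModel Serializer Compressor YAMLMixin object] + [XMLMixin Serializer object] + [JSONMixin Model BaseModel Serializer YAMLMixin object] + [XMLMixin JSONMixin]
  take XMLMixin:  [BaseModel Serializer Compressor YAMLMixin object] + [XMLMixin Serializer object] + [JSONMixin Model BaseModel Serializer YAMLMixin object] + [XMLMixin JSONMixin]
  take JSONMixin:  [BaseModel Serializer Compressor YAMLMixin object] + [Serializer object] + [JSONMixin Model BaseModel Serializer YAMLMixin object] + [JSONMixin]
  take Model:  [BaseModel Serializer Compressor YAMLMixin object] + [Serializer object] + [Model BaseModel Serializer YAMLMixin object]
  take BaseModel:  [BaseModel Serializer Compressor YAMLMixin object] + [Serializer object] + [BaseModel Serializer YAMLMixin object]
  take Serializer:  [Serializer Compressor YAMLMixin object] + [Serializer object] + [Serializer YAMLMixin object]
  take Compressor:  [Compressor YAMLMixin object] + [object] + [YAMLMixin object]
  take YAMLMixin:  [YAMLMixin object] + [object] + [YAMLMixin object]
  take object:  [object] + [object] + [object]
MRO: Validator Encoder Cacheable XMLMixin JSONMixin Model BaseModel Serializer Compressor YAMLMixin object
speak is defined in: BaseModel, Model, Serializer, XMLMixin. First along the MRO is XMLMixin.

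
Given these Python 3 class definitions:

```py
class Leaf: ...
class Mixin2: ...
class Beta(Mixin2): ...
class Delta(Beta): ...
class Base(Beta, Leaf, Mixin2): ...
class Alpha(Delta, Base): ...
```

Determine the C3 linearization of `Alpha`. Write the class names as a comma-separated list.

L[Alpha] = Alpha + merge(L[Delta], L[Base], [Delta Base])
  take Delta:  [Delta Beta Mixin2 object] + [Base Beta Leaf Mixin2 object] + [Delta Base]
  take Base:  [Beta Mixin2 object] + [Base Beta Leaf Mixin2 object] + [Base]
  take Beta:  [Beta Mixin2 object] + [Beta Leaf Mixin2 object]
  take Leaf:  [Mixin2 object] + [Leaf Mixin2 object]
  take Mixin2:  [Mixin2 object] + [Mixin2 object]
  take object:  [object] + [object]

Alpha, Delta, Base, Beta, Leaf, Mixin2, object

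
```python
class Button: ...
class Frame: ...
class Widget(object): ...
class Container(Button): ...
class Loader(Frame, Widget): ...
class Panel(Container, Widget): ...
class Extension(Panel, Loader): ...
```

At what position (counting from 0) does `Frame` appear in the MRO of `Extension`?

5

L[Extension] = Extension + merge(L[Panel], L[Loader], [Panel Loader])
  take Panel:  [Panel Container Button Widget object] + [Loader Frame Widget object] + [Panel Loader]
  take Container:  [Container Button Widget object] + [Loader Frame Widget object] + [Loader]
  take Button:  [Button Widget object] + [Loader Frame Widget object] + [Loader]
  take Loader:  [Widget object] + [Loader Frame Widget object] + [Loader]
  take Frame:  [Widget object] + [Frame Widget object]
  take Widget:  [Widget object] + [Widget object]
  take object:  [object] + [object]
MRO: Extension Panel Container Button Loader Frame Widget object
Frame sits at index 5.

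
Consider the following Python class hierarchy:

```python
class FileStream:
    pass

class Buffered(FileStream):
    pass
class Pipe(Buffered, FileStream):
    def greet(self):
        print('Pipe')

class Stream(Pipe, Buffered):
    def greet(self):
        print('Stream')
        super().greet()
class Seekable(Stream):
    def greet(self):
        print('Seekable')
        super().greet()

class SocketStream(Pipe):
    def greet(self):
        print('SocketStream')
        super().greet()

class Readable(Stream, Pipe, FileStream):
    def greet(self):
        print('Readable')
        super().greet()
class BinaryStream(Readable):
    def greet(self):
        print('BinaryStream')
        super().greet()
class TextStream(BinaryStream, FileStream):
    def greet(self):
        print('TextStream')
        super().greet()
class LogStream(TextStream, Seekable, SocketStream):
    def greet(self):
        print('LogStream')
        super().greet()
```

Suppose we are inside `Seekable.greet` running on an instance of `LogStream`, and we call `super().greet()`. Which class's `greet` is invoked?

L[LogStream] = LogStream + merge(L[TextStream], L[Seekable], L[SocketStream], [TextStream Seekable SocketStream])
  take TextStream:  [TextStream BinaryStream Readable Stream Pipe Buffered FileStream object] + [Seekable Stream Pipe Buffered FileStream object] + [SocketStream Pipe Buffered FileStream object] + [TextStream Seekable SocketStream]
  take BinaryStream:  [BinaryStream Readable Stream Pipe Buffered FileStream object] + [Seekable Stream Pipe Buffered FileStream object] + [SocketStream Pipe Buffered FileStream object] + [Seekable SocketStream]
  take Readable:  [Readable Stream Pipe Buffered FileStream object] + [Seekable Stream Pipe Buffered FileStream object] + [SocketStream Pipe Buffered FileStream object] + [Seekable SocketStream]
  take Seekable:  [Stream Pipe Buffered FileStream object] + [Seekable Stream Pipe Buffered FileStream object] + [SocketStream Pipe Buffered FileStream object] + [Seekable SocketStream]
  take Stream:  [Stream Pipe Buffered FileStream object] + [Stream Pipe Buffered FileStream object] + [SocketStream Pipe Buffered FileStream object] + [SocketStream]
  take SocketStream:  [Pipe Buffered FileStream object] + [Pipe Buffered FileStream object] + [SocketStream Pipe Buffered FileStream object] + [SocketStream]
  take Pipe:  [Pipe Buffered FileStream object] + [Pipe Buffered FileStream object] + [Pipe Buffered FileStream object]
  take Buffered:  [Buffered FileStream object] + [Buffered FileStream object] + [Buffered FileStream object]
  take FileStream:  [FileStream object] + [FileStream object] + [FileStream object]
  take object:  [object] + [object] + [object]
MRO: LogStream TextStream BinaryStream Readable Seekable Stream SocketStream Pipe Buffered FileStream object
super() in Seekable.greet on a LogStream instance goes to the class after Seekable in LogStream's MRO: Stream.

Stream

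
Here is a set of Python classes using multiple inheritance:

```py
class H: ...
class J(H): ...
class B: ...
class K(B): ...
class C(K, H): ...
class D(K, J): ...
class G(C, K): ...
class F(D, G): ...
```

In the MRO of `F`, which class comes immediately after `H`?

L[F] = F + merge(L[D], L[G], [D G])
  take D:  [D K B J H object] + [G C K B H object] + [D G]
  take G:  [K B J H object] + [G C K B H object] + [G]
  take C:  [K B J H object] + [C K B H object]
  take K:  [K B J H object] + [K B H object]
  take B:  [B J H object] + [B H object]
  take J:  [J H object] + [H object]
  take H:  [H object] + [H object]
  take object:  [object] + [object]
MRO: F D G C K B J H object
H is at position 7; next is object.

object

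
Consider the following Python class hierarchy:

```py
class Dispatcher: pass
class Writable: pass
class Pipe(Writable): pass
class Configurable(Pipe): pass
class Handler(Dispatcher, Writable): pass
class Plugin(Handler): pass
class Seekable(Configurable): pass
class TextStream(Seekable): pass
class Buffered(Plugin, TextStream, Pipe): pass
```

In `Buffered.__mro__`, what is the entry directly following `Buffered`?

Plugin

L[Buffered] = Buffered + merge(L[Plugin], L[TextStream], L[Pipe], [Plugin TextStream Pipe])
  take Plugin:  [Plugin Handler Dispatcher Writable object] + [TextStream Seekable Configurable Pipe Writable object] + [Pipe Writable object] + [Plugin TextStream Pipe]
  take Handler:  [Handler Dispatcher Writable object] + [TextStream Seekable Configurable Pipe Writable object] + [Pipe Writable object] + [TextStream Pipe]
  take Dispatcher:  [Dispatcher Writable object] + [TextStream Seekable Configurable Pipe Writable object] + [Pipe Writable object] + [TextStream Pipe]
  take TextStream:  [Writable object] + [TextStream Seekable Configurable Pipe Writable object] + [Pipe Writable object] + [TextStream Pipe]
  take Seekable:  [Writable object] + [Seekable Configurable Pipe Writable object] + [Pipe Writable object] + [Pipe]
  take Configurable:  [Writable object] + [Configurable Pipe Writable object] + [Pipe Writable object] + [Pipe]
  take Pipe:  [Writable object] + [Pipe Writable object] + [Pipe Writable object] + [Pipe]
  take Writable:  [Writable object] + [Writable object] + [Writable object]
  take object:  [object] + [object] + [object]
MRO: Buffered Plugin Handler Dispatcher TextStream Seekable Configurable Pipe Writable object
Buffered is at position 0; next is Plugin.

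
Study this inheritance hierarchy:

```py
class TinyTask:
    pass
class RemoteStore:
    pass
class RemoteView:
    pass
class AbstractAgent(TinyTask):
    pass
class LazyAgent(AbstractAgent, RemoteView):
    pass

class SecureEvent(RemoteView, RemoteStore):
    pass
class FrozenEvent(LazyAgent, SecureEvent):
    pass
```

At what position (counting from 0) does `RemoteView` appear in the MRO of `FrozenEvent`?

5

L[FrozenEvent] = FrozenEvent + merge(L[LazyAgent], L[SecureEvent], [LazyAgent SecureEvent])
  take LazyAgent:  [LazyAgent AbstractAgent TinyTask RemoteView object] + [SecureEvent RemoteView RemoteStore object] + [LazyAgent SecureEvent]
  take AbstractAgent:  [AbstractAgent TinyTask RemoteView object] + [SecureEvent RemoteView RemoteStore object] + [SecureEvent]
  take TinyTask:  [TinyTask RemoteView object] + [SecureEvent RemoteView RemoteStore object] + [SecureEvent]
  take SecureEvent:  [RemoteView object] + [SecureEvent RemoteView RemoteStore object] + [SecureEvent]
  take RemoteView:  [RemoteView object] + [RemoteView RemoteStore object]
  take RemoteStore:  [object] + [RemoteStore object]
  take object:  [object] + [object]
MRO: FrozenEvent LazyAgent AbstractAgent TinyTask SecureEvent RemoteView RemoteStore object
RemoteView sits at index 5.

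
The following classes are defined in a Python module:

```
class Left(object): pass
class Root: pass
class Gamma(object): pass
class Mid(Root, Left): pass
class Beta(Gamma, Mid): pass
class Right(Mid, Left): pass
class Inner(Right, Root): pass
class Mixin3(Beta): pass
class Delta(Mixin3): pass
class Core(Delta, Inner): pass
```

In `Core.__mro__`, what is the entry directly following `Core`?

Delta

L[Core] = Core + merge(L[Delta], L[Inner], [Delta Inner])
  take Delta:  [Delta Mixin3 Beta Gamma Mid Root Left object] + [Inner Right Mid Root Left object] + [Delta Inner]
  take Mixin3:  [Mixin3 Beta Gamma Mid Root Left object] + [Inner Right Mid Root Left object] + [Inner]
  take Beta:  [Beta Gamma Mid Root Left object] + [Inner Right Mid Root Left object] + [Inner]
  take Gamma:  [Gamma Mid Root Left object] + [Inner Right Mid Root Left object] + [Inner]
  take Inner:  [Mid Root Left object] + [Inner Right Mid Root Left object] + [Inner]
  take Right:  [Mid Root Left object] + [Right Mid Root Left object]
  take Mid:  [Mid Root Left object] + [Mid Root Left object]
  take Root:  [Root Left object] + [Root Left object]
  take Left:  [Left object] + [Left object]
  take object:  [object] + [object]
MRO: Core Delta Mixin3 Beta Gamma Inner Right Mid Root Left object
Core is at position 0; next is Delta.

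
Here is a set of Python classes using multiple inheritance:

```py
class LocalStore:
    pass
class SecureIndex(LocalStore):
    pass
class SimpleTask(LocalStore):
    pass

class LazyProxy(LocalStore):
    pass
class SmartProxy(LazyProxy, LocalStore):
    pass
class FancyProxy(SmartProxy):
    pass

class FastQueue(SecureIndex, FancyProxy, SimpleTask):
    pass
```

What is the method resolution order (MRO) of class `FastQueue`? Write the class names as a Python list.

[FastQueue, SecureIndex, FancyProxy, SmartProxy, LazyProxy, SimpleTask, LocalStore, object]

L[FastQueue] = FastQueue + merge(L[SecureIndex], L[FancyProxy], L[SimpleTask], [SecureIndex FancyProxy SimpleTask])
  take SecureIndex:  [SecureIndex LocalStore object] + [FancyProxy SmartProxy LazyProxy LocalStore object] + [SimpleTask LocalStore object] + [SecureIndex FancyProxy SimpleTask]
  take FancyProxy:  [LocalStore object] + [FancyProxy SmartProxy LazyProxy LocalStore object] + [SimpleTask LocalStore object] + [FancyProxy SimpleTask]
  take SmartProxy:  [LocalStore object] + [SmartProxy LazyProxy LocalStore object] + [SimpleTask LocalStore object] + [SimpleTask]
  take LazyProxy:  [LocalStore object] + [LazyProxy LocalStore object] + [SimpleTask LocalStore object] + [SimpleTask]
  take SimpleTask:  [LocalStore object] + [LocalStore object] + [SimpleTask LocalStore object] + [SimpleTask]
  take LocalStore:  [LocalStore object] + [LocalStore object] + [LocalStore object]
  take object:  [object] + [object] + [object]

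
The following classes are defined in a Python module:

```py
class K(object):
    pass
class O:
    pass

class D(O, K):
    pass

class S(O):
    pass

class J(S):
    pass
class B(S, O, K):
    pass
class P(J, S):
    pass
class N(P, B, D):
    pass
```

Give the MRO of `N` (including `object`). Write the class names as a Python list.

[N, P, J, B, S, D, O, K, object]

L[N] = N + merge(L[P], L[B], L[D], [P B D])
  take P:  [P J S O object] + [B S O K object] + [D O K object] + [P B D]
  take J:  [J S O object] + [B S O K object] + [D O K object] + [B D]
  take B:  [S O object] + [B S O K object] + [D O K object] + [B D]
  take S:  [S O object] + [S O K object] + [D O K object] + [D]
  take D:  [O object] + [O K object] + [D O K object] + [D]
  take O:  [O object] + [O K object] + [O K object]
  take K:  [object] + [K object] + [K object]
  take object:  [object] + [object] + [object]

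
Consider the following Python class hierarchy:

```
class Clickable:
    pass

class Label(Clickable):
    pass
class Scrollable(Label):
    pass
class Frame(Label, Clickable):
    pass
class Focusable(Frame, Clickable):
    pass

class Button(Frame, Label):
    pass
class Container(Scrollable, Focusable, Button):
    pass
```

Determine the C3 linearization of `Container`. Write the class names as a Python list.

L[Container] = Container + merge(L[Scrollable], L[Focusable], L[Button], [Scrollable Focusable Button])
  take Scrollable:  [Scrollable Label Clickable object] + [Focusable Frame Label Clickable object] + [Button Frame Label Clickable object] + [Scrollable Focusable Button]
  take Focusable:  [Label Clickable object] + [Focusable Frame Label Clickable object] + [Button Frame Label Clickable object] + [Focusable Button]
  take Button:  [Label Clickable object] + [Frame Label Clickable object] + [Button Frame Label Clickable object] + [Button]
  take Frame:  [Label Clickable object] + [Frame Label Clickable object] + [Frame Label Clickable object]
  take Label:  [Label Clickable object] + [Label Clickable object] + [Label Clickable object]
  take Clickable:  [Clickable object] + [Clickable object] + [Clickable object]
  take object:  [object] + [object] + [object]

[Container, Scrollable, Focusable, Button, Frame, Label, Clickable, object]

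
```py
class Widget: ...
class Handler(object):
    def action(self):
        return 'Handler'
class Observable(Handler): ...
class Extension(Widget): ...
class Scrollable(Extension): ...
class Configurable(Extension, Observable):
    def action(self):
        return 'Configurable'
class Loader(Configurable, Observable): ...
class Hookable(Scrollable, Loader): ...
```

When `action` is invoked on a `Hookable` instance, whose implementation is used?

Configurable

L[Hookable] = Hookable + merge(L[Scrollable], L[Loader], [Scrollable Loader])
  take Scrollable:  [Scrollable Extension Widget object] + [Loader Configurable Extension Widget Observable Handler object] + [Scrollable Loader]
  take Loader:  [Extension Widget object] + [Loader Configurable Extension Widget Observable Handler object] + [Loader]
  take Configurable:  [Extension Widget object] + [Configurable Extension Widget Observable Handler object]
  take Extension:  [Extension Widget object] + [Extension Widget Observable Handler object]
  take Widget:  [Widget object] + [Widget Observable Handler object]
  take Observable:  [object] + [Observable Handler object]
  take Handler:  [object] + [Handler object]
  take object:  [object] + [object]
MRO: Hookable Scrollable Loader Configurable Extension Widget Observable Handler object
action is defined in: Configurable, Handler. First along the MRO is Configurable.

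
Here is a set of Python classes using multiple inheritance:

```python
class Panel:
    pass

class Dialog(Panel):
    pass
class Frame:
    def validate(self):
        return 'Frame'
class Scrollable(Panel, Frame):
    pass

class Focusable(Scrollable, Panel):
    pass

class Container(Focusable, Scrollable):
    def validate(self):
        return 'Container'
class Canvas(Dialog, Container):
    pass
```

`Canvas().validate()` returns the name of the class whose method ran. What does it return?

Container

L[Canvas] = Canvas + merge(L[Dialog], L[Container], [Dialog Container])
  take Dialog:  [Dialog Panel object] + [Container Focusable Scrollable Panel Frame object] + [Dialog Container]
  take Container:  [Panel object] + [Container Focusable Scrollable Panel Frame object] + [Container]
  take Focusable:  [Panel object] + [Focusable Scrollable Panel Frame object]
  take Scrollable:  [Panel object] + [Scrollable Panel Frame object]
  take Panel:  [Panel object] + [Panel Frame object]
  take Frame:  [object] + [Frame object]
  take object:  [object] + [object]
MRO: Canvas Dialog Container Focusable Scrollable Panel Frame object
validate is defined in: Container, Frame. First along the MRO is Container.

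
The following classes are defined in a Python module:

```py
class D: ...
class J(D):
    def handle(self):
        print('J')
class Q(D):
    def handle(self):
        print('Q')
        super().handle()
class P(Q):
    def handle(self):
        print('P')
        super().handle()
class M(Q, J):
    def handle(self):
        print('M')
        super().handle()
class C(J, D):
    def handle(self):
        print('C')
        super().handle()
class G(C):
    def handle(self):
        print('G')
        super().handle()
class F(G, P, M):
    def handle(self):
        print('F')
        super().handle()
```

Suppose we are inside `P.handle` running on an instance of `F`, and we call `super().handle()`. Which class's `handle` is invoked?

M

L[F] = F + merge(L[G], L[P], L[M], [G P M])
  take G:  [G C J D object] + [P Q D object] + [M Q J D object] + [G P M]
  take C:  [C J D object] + [P Q D object] + [M Q J D object] + [P M]
  take P:  [J D object] + [P Q D object] + [M Q J D object] + [P M]
  take M:  [J D object] + [Q D object] + [M Q J D object] + [M]
  take Q:  [J D object] + [Q D object] + [Q J D object]
  take J:  [J D object] + [D object] + [J D object]
  take D:  [D object] + [D object] + [D object]
  take object:  [object] + [object] + [object]
MRO: F G C P M Q J D object
super() in P.handle on a F instance goes to the class after P in F's MRO: M.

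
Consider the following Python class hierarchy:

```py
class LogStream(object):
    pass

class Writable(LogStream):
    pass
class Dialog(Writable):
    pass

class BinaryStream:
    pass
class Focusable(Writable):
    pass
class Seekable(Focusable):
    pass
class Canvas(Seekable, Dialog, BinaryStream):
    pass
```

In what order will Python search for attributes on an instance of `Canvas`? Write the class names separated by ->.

L[Canvas] = Canvas + merge(L[Seekable], L[Dialog], L[BinaryStream], [Seekable Dialog BinaryStream])
  take Seekable:  [Seekable Focusable Writable LogStream object] + [Dialog Writable LogStream object] + [BinaryStream object] + [Seekable Dialog BinaryStream]
  take Focusable:  [Focusable Writable LogStream object] + [Dialog Writable LogStream object] + [BinaryStream object] + [Dialog BinaryStream]
  take Dialog:  [Writable LogStream object] + [Dialog Writable LogStream object] + [BinaryStream object] + [Dialog BinaryStream]
  take Writable:  [Writable LogStream object] + [Writable LogStream object] + [BinaryStream object] + [BinaryStream]
  take LogStream:  [LogStream object] + [LogStream object] + [BinaryStream object] + [BinaryStream]
  take BinaryStream:  [object] + [object] + [BinaryStream object] + [BinaryStream]
  take object:  [object] + [object] + [object]

Canvas -> Seekable -> Focusable -> Dialog -> Writable -> LogStream -> BinaryStream -> object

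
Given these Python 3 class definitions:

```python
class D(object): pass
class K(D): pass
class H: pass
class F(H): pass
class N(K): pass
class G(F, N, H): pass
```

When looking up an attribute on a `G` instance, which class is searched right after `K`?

L[G] = G + merge(L[F], L[N], L[H], [F N H])
  take F:  [F H object] + [N K D object] + [H object] + [F N H]
  take N:  [H object] + [N K D object] + [H object] + [N H]
  take H:  [H object] + [K D object] + [H object] + [H]
  take K:  [object] + [K D object] + [object]
  take D:  [object] + [D object] + [object]
  take object:  [object] + [object] + [object]
MRO: G F N H K D object
K is at position 4; next is D.

D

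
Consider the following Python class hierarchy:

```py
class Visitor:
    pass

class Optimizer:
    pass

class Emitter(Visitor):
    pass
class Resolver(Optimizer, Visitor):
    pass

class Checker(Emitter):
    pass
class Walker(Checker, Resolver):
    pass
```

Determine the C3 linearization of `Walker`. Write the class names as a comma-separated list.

L[Walker] = Walker + merge(L[Checker], L[Resolver], [Checker Resolver])
  take Checker:  [Checker Emitter Visitor object] + [Resolver Optimizer Visitor object] + [Checker Resolver]
  take Emitter:  [Emitter Visitor object] + [Resolver Optimizer Visitor object] + [Resolver]
  take Resolver:  [Visitor object] + [Resolver Optimizer Visitor object] + [Resolver]
  take Optimizer:  [Visitor object] + [Optimizer Visitor object]
  take Visitor:  [Visitor object] + [Visitor object]
  take object:  [object] + [object]

Walker, Checker, Emitter, Resolver, Optimizer, Visitor, object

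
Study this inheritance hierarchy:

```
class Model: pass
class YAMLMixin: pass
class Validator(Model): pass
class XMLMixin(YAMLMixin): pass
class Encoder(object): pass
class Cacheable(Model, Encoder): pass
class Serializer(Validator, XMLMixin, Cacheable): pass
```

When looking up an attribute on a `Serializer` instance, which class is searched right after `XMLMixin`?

YAMLMixin

L[Serializer] = Serializer + merge(L[Validator], L[XMLMixin], L[Cacheable], [Validator XMLMixin Cacheable])
  take Validator:  [Validator Model object] + [XMLMixin YAMLMixin object] + [Cacheable Model Encoder object] + [Validator XMLMixin Cacheable]
  take XMLMixin:  [Model object] + [XMLMixin YAMLMixin object] + [Cacheable Model Encoder object] + [XMLMixin Cacheable]
  take YAMLMixin:  [Model object] + [YAMLMixin object] + [Cacheable Model Encoder object] + [Cacheable]
  take Cacheable:  [Model object] + [object] + [Cacheable Model Encoder object] + [Cacheable]
  take Model:  [Model object] + [object] + [Model Encoder object]
  take Encoder:  [object] + [object] + [Encoder object]
  take object:  [object] + [object] + [object]
MRO: Serializer Validator XMLMixin YAMLMixin Cacheable Model Encoder object
XMLMixin is at position 2; next is YAMLMixin.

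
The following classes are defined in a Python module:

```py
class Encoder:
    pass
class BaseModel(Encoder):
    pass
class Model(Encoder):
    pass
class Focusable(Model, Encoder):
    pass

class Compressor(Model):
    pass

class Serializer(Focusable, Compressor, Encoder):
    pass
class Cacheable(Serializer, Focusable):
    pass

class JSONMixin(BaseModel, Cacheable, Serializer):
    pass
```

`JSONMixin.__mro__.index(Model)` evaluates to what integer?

L[JSONMixin] = JSONMixin + merge(L[BaseModel], L[Cacheable], L[Serializer], [BaseModel Cacheable Serializer])
  take BaseModel:  [BaseModel Encoder object] + [Cacheable Serializer Focusable Compressor Model Encoder object] + [Serializer Focusable Compressor Model Encoder object] + [BaseModel Cacheable Serializer]
  take Cacheable:  [Encoder object] + [Cacheable Serializer Focusable Compressor Model Encoder object] + [Serializer Focusable Compressor Model Encoder object] + [Cacheable Serializer]
  take Serializer:  [Encoder object] + [Serializer Focusable Compressor Model Encoder object] + [Serializer Focusable Compressor Model Encoder object] + [Serializer]
  take Focusable:  [Encoder object] + [Focusable Compressor Model Encoder object] + [Focusable Compressor Model Encoder object]
  take Compressor:  [Encoder object] + [Compressor Model Encoder object] + [Compressor Model Encoder object]
  take Model:  [Encoder object] + [Model Encoder object] + [Model Encoder object]
  take Encoder:  [Encoder object] + [Encoder object] + [Encoder object]
  take object:  [object] + [object] + [object]
MRO: JSONMixin BaseModel Cacheable Serializer Focusable Compressor Model Encoder object
Model sits at index 6.

6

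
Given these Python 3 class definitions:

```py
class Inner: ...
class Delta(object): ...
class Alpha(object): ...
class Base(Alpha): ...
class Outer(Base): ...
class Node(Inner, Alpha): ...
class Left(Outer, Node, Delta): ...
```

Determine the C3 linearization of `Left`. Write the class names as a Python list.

[Left, Outer, Base, Node, Inner, Alpha, Delta, object]

L[Left] = Left + merge(L[Outer], L[Node], L[Delta], [Outer Node Delta])
  take Outer:  [Outer Base Alpha object] + [Node Inner Alpha object] + [Delta object] + [Outer Node Delta]
  take Base:  [Base Alpha object] + [Node Inner Alpha object] + [Delta object] + [Node Delta]
  take Node:  [Alpha object] + [Node Inner Alpha object] + [Delta object] + [Node Delta]
  take Inner:  [Alpha object] + [Inner Alpha object] + [Delta object] + [Delta]
  take Alpha:  [Alpha object] + [Alpha object] + [Delta object] + [Delta]
  take Delta:  [object] + [object] + [Delta object] + [Delta]
  take object:  [object] + [object] + [object]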